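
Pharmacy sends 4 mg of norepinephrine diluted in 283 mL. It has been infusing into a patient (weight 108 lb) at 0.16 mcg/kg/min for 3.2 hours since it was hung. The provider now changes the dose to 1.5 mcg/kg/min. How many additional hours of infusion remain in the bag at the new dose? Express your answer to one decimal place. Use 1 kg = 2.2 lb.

Initial rate:
Weight = 108 lb ÷ 2.2 lb/kg = 49.09091 kg
Dose = 0.16 mcg/kg/min × 49.09091 kg = 7.854545 mcg/min
7.854545 mcg/min × 60 min/hr = 471.2727 mcg/hr
Concentration = 4 mg ÷ 283 mL = 0.01413428 mg/mL = 14.13428 mcg/mL
Rate = 471.2727 mcg/hr ÷ 14.13428 mcg/mL = 33.34255 mL/hr
Volume infused so far = 33.34255 mL/hr × 3.2 hr = 106.6961 mL
Volume remaining = 283 − 106.6961 = 176.3039 mL
New rate:
Dose = 1.5 mcg/kg/min × 49.09091 kg = 73.63636 mcg/min
73.63636 mcg/min × 60 min/hr = 4418.182 mcg/hr
Rate = 4418.182 mcg/hr ÷ 14.13428 mcg/mL = 312.5864 mL/hr
Time remaining = 176.3039 mL ÷ 312.5864 mL/hr = 0.5640165 hr

0.6 hours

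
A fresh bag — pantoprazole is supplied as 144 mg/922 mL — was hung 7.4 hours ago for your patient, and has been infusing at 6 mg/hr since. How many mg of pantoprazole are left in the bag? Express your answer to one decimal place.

99.6 mg

Concentration = 144 mg ÷ 922 mL = 0.1561822 mg/mL
Rate = 6 mg/hr ÷ 0.1561822 mg/mL = 38.41667 mL/hr
Volume infused = 38.41667 mL/hr × 7.4 hr = 284.2833 mL
Volume remaining = 922 − 284.2833 = 637.7167 mL
Drug remaining = 637.7167 mL × 0.1561822 mg/mL = 99.6 mg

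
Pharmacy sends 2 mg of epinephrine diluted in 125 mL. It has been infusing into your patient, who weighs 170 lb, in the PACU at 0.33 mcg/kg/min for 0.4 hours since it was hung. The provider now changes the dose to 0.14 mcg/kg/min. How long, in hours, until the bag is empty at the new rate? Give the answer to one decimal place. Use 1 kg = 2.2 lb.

Initial rate:
Weight = 170 lb ÷ 2.2 lb/kg = 77.27273 kg
Dose = 0.33 mcg/kg/min × 77.27273 kg = 25.5 mcg/min
25.5 mcg/min × 60 min/hr = 1530 mcg/hr
Concentration = 2 mg ÷ 125 mL = 0.016 mg/mL = 16 mcg/mL
Rate = 1530 mcg/hr ÷ 16 mcg/mL = 95.625 mL/hr
Volume infused so far = 95.625 mL/hr × 0.4 hr = 38.25 mL
Volume remaining = 125 − 38.25 = 86.75 mL
New rate:
Dose = 0.14 mcg/kg/min × 77.27273 kg = 10.81818 mcg/min
10.81818 mcg/min × 60 min/hr = 649.0909 mcg/hr
Rate = 649.0909 mcg/hr ÷ 16 mcg/mL = 40.56818 mL/hr
Time remaining = 86.75 mL ÷ 40.56818 mL/hr = 2.138375 hr

2.1 hours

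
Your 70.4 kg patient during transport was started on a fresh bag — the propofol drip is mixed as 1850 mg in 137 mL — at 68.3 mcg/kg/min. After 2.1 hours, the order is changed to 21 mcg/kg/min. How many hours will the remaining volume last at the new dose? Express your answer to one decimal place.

Initial rate:
Dose = 68.3 mcg/kg/min × 70.4 kg = 4808.32 mcg/min
4808.32 mcg/min × 60 min/hr = 288499.2 mcg/hr
Concentration = 1850 mg ÷ 137 mL = 13.50365 mg/mL = 13503.65 mcg/mL
Rate = 288499.2 mcg/hr ÷ 13503.65 mcg/mL = 21.36454 mL/hr
Volume infused so far = 21.36454 mL/hr × 2.1 hr = 44.86552 mL
Volume remaining = 137 − 44.86552 = 92.13448 mL
New rate:
Dose = 21 mcg/kg/min × 70.4 kg = 1478.4 mcg/min
1478.4 mcg/min × 60 min/hr = 88704 mcg/hr
Rate = 88704 mcg/hr ÷ 13503.65 mcg/mL = 6.568891 mL/hr
Time remaining = 92.13448 mL ÷ 6.568891 mL/hr = 14.02588 hr

14.0 hours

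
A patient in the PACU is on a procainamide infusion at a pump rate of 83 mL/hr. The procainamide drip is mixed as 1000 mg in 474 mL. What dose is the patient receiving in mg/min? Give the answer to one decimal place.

Concentration = 1000 mg ÷ 474 mL = 2.109705 mg/mL
Drug rate = 83 mL/hr × 2.109705 mg/mL = 175.1055 mg/hr
175.1055 mg/hr ÷ 60 min/hr = 2.918425 mg/min

2.9 mg/min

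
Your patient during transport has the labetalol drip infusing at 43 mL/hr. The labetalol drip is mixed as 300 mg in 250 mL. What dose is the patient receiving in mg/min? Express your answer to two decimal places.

Concentration = 300 mg ÷ 250 mL = 1.2 mg/mL
Drug rate = 43 mL/hr × 1.2 mg/mL = 51.6 mg/hr
51.6 mg/hr ÷ 60 min/hr = 0.86 mg/min

0.86 mg/min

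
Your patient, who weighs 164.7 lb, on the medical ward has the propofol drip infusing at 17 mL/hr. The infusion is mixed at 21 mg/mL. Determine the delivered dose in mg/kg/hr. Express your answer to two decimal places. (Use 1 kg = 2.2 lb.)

Weight = 164.7 lb ÷ 2.2 lb/kg = 74.86364 kg
Drug rate = 17 mL/hr × 21 mg/mL = 357 mg/hr
357 mg/hr ÷ 74.86364 kg = 4.76867 mg/kg/hr

4.77 mg/kg/hr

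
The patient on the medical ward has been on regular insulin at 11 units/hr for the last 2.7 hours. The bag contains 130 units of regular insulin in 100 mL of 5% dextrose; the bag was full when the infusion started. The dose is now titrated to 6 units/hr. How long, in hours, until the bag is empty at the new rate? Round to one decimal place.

16.7 hours

Initial rate:
Concentration = 130 units ÷ 100 mL = 1.3 units/mL
Rate = 11 units/hr ÷ 1.3 units/mL = 8.461538 mL/hr
Volume infused so far = 8.461538 mL/hr × 2.7 hr = 22.84615 mL
Volume remaining = 100 − 22.84615 = 77.15385 mL
New rate:
Rate = 6 units/hr ÷ 1.3 units/mL = 4.615385 mL/hr
Time remaining = 77.15385 mL ÷ 4.615385 mL/hr = 16.71667 hr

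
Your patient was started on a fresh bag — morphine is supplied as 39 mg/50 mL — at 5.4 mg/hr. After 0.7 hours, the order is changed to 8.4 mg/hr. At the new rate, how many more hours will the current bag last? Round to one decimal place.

Initial rate:
Concentration = 39 mg ÷ 50 mL = 0.78 mg/mL
Rate = 5.4 mg/hr ÷ 0.78 mg/mL = 6.923077 mL/hr
Volume infused so far = 6.923077 mL/hr × 0.7 hr = 4.846154 mL
Volume remaining = 50 − 4.846154 = 45.15385 mL
New rate:
Rate = 8.4 mg/hr ÷ 0.78 mg/mL = 10.76923 mL/hr
Time remaining = 45.15385 mL ÷ 10.76923 mL/hr = 4.192857 hr

4.2 hours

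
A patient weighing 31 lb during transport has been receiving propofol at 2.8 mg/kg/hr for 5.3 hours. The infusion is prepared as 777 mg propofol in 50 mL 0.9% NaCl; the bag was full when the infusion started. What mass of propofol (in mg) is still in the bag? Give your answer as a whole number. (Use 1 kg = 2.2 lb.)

568 mg

Weight = 31 lb ÷ 2.2 lb/kg = 14.09091 kg
Dose = 2.8 mg/kg/hr × 14.09091 kg = 39.45455 mg/hr
Concentration = 777 mg ÷ 50 mL = 15.54 mg/mL
Rate = 39.45455 mg/hr ÷ 15.54 mg/mL = 2.538903 mL/hr
Volume infused = 2.538903 mL/hr × 5.3 hr = 13.45618 mL
Volume remaining = 50 − 13.45618 = 36.54382 mL
Drug remaining = 36.54382 mL × 15.54 mg/mL = 567.8909 mg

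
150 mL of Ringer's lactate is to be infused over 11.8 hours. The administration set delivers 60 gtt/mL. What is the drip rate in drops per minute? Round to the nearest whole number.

150 mL ÷ (11.8 hr × 60 = 708 min) = 0.2118644 mL/min
0.2118644 mL/min × 60 gtt/mL = 12.71186 gtt/min

13 gtt/min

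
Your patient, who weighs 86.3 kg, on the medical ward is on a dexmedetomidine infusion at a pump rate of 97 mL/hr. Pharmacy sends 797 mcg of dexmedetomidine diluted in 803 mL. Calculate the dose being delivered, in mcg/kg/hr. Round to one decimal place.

Concentration = 797 mcg ÷ 803 mL = 0.992528 mcg/mL
Drug rate = 97 mL/hr × 0.992528 mcg/mL = 96.27522 mcg/hr
96.27522 mcg/hr ÷ 86.3 kg = 1.115588 mcg/kg/hr

1.1 mcg/kg/hr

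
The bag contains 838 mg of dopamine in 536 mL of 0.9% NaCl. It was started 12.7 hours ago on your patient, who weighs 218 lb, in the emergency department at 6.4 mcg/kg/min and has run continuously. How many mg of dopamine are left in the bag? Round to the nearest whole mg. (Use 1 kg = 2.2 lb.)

355 mg

Weight = 218 lb ÷ 2.2 lb/kg = 99.09091 kg
Dose = 6.4 mcg/kg/min × 99.09091 kg = 634.1818 mcg/min
634.1818 mcg/min × 60 min/hr = 38050.91 mcg/hr
Concentration = 838 mg ÷ 536 mL = 1.563433 mg/mL = 1563.433 mcg/mL
Rate = 38050.91 mcg/hr ÷ 1563.433 mcg/mL = 24.33805 mL/hr
Volume infused = 24.33805 mL/hr × 12.7 hr = 309.0933 mL
Volume remaining = 536 − 309.0933 = 226.9067 mL
Drug remaining = 226.9067 mL × 1563.433 mcg/mL = 354753.5 mcg = 354.7535 mg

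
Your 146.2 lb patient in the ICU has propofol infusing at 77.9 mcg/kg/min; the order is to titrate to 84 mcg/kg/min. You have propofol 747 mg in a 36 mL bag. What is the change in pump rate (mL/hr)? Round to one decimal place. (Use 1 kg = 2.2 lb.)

At the current dose:
Weight = 146.2 lb ÷ 2.2 lb/kg = 66.45455 kg
Dose = 77.9 mcg/kg/min × 66.45455 kg = 5176.809 mcg/min
5176.809 mcg/min × 60 min/hr = 310608.5 mcg/hr
Concentration = 747 mg ÷ 36 mL = 20.75 mg/mL = 20750 mcg/mL
Rate = 310608.5 mcg/hr ÷ 20750 mcg/mL = 14.96909 mL/hr
At the new dose:
Dose = 84 mcg/kg/min × 66.45455 kg = 5582.182 mcg/min
5582.182 mcg/min × 60 min/hr = 334930.9 mcg/hr
Rate = 334930.9 mcg/hr ÷ 20750 mcg/mL = 16.14125 mL/hr
Change = 16.14125 − 14.96909 = 1.172162 mL/hr → 1.172162 mL/hr increase

1.2 mL/hr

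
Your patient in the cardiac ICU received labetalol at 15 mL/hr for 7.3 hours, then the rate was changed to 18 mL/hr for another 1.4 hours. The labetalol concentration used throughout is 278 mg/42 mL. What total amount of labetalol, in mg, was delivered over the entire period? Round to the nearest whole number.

Concentration = 278 mg ÷ 42 mL = 6.619048 mg/mL
Stage 1: 15 mL/hr × 7.3 hr = 109.5 mL → 109.5 mL × 6.619048 mg/mL = 724.7857 mg
Stage 2: 18 mL/hr × 1.4 hr = 25.2 mL → 25.2 mL × 6.619048 mg/mL = 166.8 mg
Total = 724.7857 + 166.8 = 891.5857 mg

892 mg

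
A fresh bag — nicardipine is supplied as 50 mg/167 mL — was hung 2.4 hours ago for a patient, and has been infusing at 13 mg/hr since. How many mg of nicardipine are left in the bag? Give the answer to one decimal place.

18.8 mg

Concentration = 50 mg ÷ 167 mL = 0.2994012 mg/mL
Rate = 13 mg/hr ÷ 0.2994012 mg/mL = 43.42 mL/hr
Volume infused = 43.42 mL/hr × 2.4 hr = 104.208 mL
Volume remaining = 167 − 104.208 = 62.792 mL
Drug remaining = 62.792 mL × 0.2994012 mg/mL = 18.8 mg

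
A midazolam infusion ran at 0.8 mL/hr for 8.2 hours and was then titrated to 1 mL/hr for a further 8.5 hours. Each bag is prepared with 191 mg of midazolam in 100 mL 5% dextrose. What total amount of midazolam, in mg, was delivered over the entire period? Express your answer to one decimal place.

Concentration = 191 mg ÷ 100 mL = 1.91 mg/mL
Stage 1: 0.8 mL/hr × 8.2 hr = 6.56 mL → 6.56 mL × 1.91 mg/mL = 12.5296 mg
Stage 2: 1 mL/hr × 8.5 hr = 8.5 mL → 8.5 mL × 1.91 mg/mL = 16.235 mg
Total = 12.5296 + 16.235 = 28.7646 mg

28.8 mg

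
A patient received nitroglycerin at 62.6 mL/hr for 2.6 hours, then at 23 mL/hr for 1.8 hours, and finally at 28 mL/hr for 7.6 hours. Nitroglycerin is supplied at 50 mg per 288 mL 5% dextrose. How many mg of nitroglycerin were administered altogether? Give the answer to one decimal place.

Concentration = 50 mg ÷ 288 mL = 0.1736111 mg/mL
Stage 1: 62.6 mL/hr × 2.6 hr = 162.76 mL → 162.76 mL × 0.1736111 mg/mL = 28.25694 mg
Stage 2: 23 mL/hr × 1.8 hr = 41.4 mL → 41.4 mL × 0.1736111 mg/mL = 7.1875 mg
Stage 3: 28 mL/hr × 7.6 hr = 212.8 mL → 212.8 mL × 0.1736111 mg/mL = 36.94444 mg
Total = 28.25694 + 7.1875 + 36.94444 = 72.38889 mg

72.4 mg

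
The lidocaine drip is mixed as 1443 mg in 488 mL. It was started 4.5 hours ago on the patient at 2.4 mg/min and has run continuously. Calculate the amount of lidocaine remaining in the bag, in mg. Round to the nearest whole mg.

2.4 mg/min × 60 min/hr = 144 mg/hr
Concentration = 1443 mg ÷ 488 mL = 2.956967 mg/mL
Rate = 144 mg/hr ÷ 2.956967 mg/mL = 48.69854 mL/hr
Volume infused = 48.69854 mL/hr × 4.5 hr = 219.1435 mL
Volume remaining = 488 − 219.1435 = 268.8565 mL
Drug remaining = 268.8565 mL × 2.956967 mg/mL = 795 mg

795 mg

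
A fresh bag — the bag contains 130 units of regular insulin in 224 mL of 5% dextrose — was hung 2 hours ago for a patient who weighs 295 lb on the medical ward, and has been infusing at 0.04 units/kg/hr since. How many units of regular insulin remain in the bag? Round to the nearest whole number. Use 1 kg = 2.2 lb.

Weight = 295 lb ÷ 2.2 lb/kg = 134.0909 kg
Dose = 0.04 units/kg/hr × 134.0909 kg = 5.363636 units/hr
Concentration = 130 units ÷ 224 mL = 0.5803571 units/mL
Rate = 5.363636 units/hr ÷ 0.5803571 units/mL = 9.241958 mL/hr
Volume infused = 9.241958 mL/hr × 2 hr = 18.48392 mL
Volume remaining = 224 − 18.48392 = 205.5161 mL
Drug remaining = 205.5161 mL × 0.5803571 units/mL = 119.2727 units

119 units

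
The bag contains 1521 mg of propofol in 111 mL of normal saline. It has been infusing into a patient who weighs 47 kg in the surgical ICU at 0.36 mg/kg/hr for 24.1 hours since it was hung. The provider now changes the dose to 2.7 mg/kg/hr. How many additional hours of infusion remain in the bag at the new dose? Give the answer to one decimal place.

8.8 hours

Initial rate:
Dose = 0.36 mg/kg/hr × 47 kg = 16.92 mg/hr
Concentration = 1521 mg ÷ 111 mL = 13.7027 mg/mL
Rate = 16.92 mg/hr ÷ 13.7027 mg/mL = 1.234793 mL/hr
Volume infused so far = 1.234793 mL/hr × 24.1 hr = 29.75851 mL
Volume remaining = 111 − 29.75851 = 81.24149 mL
New rate:
Dose = 2.7 mg/kg/hr × 47 kg = 126.9 mg/hr
Rate = 126.9 mg/hr ÷ 13.7027 mg/mL = 9.260947 mL/hr
Time remaining = 81.24149 mL ÷ 9.260947 mL/hr = 8.772482 hr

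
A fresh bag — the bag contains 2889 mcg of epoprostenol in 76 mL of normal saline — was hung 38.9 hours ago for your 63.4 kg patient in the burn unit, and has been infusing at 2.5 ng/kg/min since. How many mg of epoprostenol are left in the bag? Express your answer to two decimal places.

Dose = 2.5 ng/kg/min × 63.4 kg = 158.5 ng/min
158.5 ng/min × 60 min/hr = 9510 ng/hr
Concentration = 2889 mcg ÷ 76 mL = 38.01316 mcg/mL = 38013.16 ng/mL
Rate = 9510 ng/hr ÷ 38013.16 ng/mL = 0.2501765 mL/hr
Volume infused = 0.2501765 mL/hr × 38.9 hr = 9.731867 mL
Volume remaining = 76 − 9.731867 = 66.26813 mL
Drug remaining = 66.26813 mL × 38013.16 ng/mL = 2519061 ng = 2.519061 mg

2.52 mg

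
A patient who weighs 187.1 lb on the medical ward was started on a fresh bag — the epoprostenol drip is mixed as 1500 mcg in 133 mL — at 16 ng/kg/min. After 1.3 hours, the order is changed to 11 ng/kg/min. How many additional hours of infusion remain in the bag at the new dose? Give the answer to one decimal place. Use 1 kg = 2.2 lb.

24.8 hours

Initial rate:
Weight = 187.1 lb ÷ 2.2 lb/kg = 85.04545 kg
Dose = 16 ng/kg/min × 85.04545 kg = 1360.727 ng/min
1360.727 ng/min × 60 min/hr = 81643.64 ng/hr
Concentration = 1500 mcg ÷ 133 mL = 11.2782 mcg/mL = 11278.2 ng/mL
Rate = 81643.64 ng/hr ÷ 11278.2 ng/mL = 7.239069 mL/hr
Volume infused so far = 7.239069 mL/hr × 1.3 hr = 9.41079 mL
Volume remaining = 133 − 9.41079 = 123.5892 mL
New rate:
Dose = 11 ng/kg/min × 85.04545 kg = 935.5 ng/min
935.5 ng/min × 60 min/hr = 56130 ng/hr
Rate = 56130 ng/hr ÷ 11278.2 ng/mL = 4.97686 mL/hr
Time remaining = 123.5892 mL ÷ 4.97686 mL/hr = 24.83277 hr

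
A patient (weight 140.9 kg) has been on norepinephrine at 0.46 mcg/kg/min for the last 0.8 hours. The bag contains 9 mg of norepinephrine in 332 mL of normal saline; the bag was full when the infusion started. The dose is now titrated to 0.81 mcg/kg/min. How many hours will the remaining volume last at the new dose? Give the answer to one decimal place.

Initial rate:
Dose = 0.46 mcg/kg/min × 140.9 kg = 64.814 mcg/min
64.814 mcg/min × 60 min/hr = 3888.84 mcg/hr
Concentration = 9 mg ÷ 332 mL = 0.02710843 mg/mL = 27.10843 mcg/mL
Rate = 3888.84 mcg/hr ÷ 27.10843 mcg/mL = 143.455 mL/hr
Volume infused so far = 143.455 mL/hr × 0.8 hr = 114.764 mL
Volume remaining = 332 − 114.764 = 217.236 mL
New rate:
Dose = 0.81 mcg/kg/min × 140.9 kg = 114.129 mcg/min
114.129 mcg/min × 60 min/hr = 6847.74 mcg/hr
Rate = 6847.74 mcg/hr ÷ 27.10843 mcg/mL = 252.6055 mL/hr
Time remaining = 217.236 mL ÷ 252.6055 mL/hr = 0.8599812 hr

0.9 hours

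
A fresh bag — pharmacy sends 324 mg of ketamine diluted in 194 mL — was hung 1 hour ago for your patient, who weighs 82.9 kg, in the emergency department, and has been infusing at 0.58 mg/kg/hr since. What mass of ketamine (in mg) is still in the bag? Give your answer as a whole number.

276 mg

Dose = 0.58 mg/kg/hr × 82.9 kg = 48.082 mg/hr
Concentration = 324 mg ÷ 194 mL = 1.670103 mg/mL
Rate = 48.082 mg/hr ÷ 1.670103 mg/mL = 28.78984 mL/hr
Volume infused = 28.78984 mL/hr × 1 hr = 28.78984 mL
Volume remaining = 194 − 28.78984 = 165.2102 mL
Drug remaining = 165.2102 mL × 1.670103 mg/mL = 275.918 mg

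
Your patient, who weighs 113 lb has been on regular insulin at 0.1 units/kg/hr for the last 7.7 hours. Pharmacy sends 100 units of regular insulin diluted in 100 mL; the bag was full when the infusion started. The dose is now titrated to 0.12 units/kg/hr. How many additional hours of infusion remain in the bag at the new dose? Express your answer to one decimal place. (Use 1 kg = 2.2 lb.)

Initial rate:
Weight = 113 lb ÷ 2.2 lb/kg = 51.36364 kg
Dose = 0.1 units/kg/hr × 51.36364 kg = 5.136364 units/hr
Concentration = 100 units ÷ 100 mL = 1 units/mL
Rate = 5.136364 units/hr ÷ 1 units/mL = 5.136364 mL/hr
Volume infused so far = 5.136364 mL/hr × 7.7 hr = 39.55 mL
Volume remaining = 100 − 39.55 = 60.45 mL
New rate:
Dose = 0.12 units/kg/hr × 51.36364 kg = 6.163636 units/hr
Rate = 6.163636 units/hr ÷ 1 units/mL = 6.163636 mL/hr
Time remaining = 60.45 mL ÷ 6.163636 mL/hr = 9.807522 hr

9.8 hours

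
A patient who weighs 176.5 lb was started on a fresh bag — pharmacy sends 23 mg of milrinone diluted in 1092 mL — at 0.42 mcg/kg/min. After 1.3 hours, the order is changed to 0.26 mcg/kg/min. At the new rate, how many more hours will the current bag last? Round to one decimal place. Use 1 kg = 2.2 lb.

Initial rate:
Weight = 176.5 lb ÷ 2.2 lb/kg = 80.22727 kg
Dose = 0.42 mcg/kg/min × 80.22727 kg = 33.69545 mcg/min
33.69545 mcg/min × 60 min/hr = 2021.727 mcg/hr
Concentration = 23 mg ÷ 1092 mL = 0.02106227 mg/mL = 21.06227 mcg/mL
Rate = 2021.727 mcg/hr ÷ 21.06227 mcg/mL = 95.98809 mL/hr
Volume infused so far = 95.98809 mL/hr × 1.3 hr = 124.7845 mL
Volume remaining = 1092 − 124.7845 = 967.2155 mL
New rate:
Dose = 0.26 mcg/kg/min × 80.22727 kg = 20.85909 mcg/min
20.85909 mcg/min × 60 min/hr = 1251.545 mcg/hr
Rate = 1251.545 mcg/hr ÷ 21.06227 mcg/mL = 59.4212 mL/hr
Time remaining = 967.2155 mL ÷ 59.4212 mL/hr = 16.27728 hr

16.3 hours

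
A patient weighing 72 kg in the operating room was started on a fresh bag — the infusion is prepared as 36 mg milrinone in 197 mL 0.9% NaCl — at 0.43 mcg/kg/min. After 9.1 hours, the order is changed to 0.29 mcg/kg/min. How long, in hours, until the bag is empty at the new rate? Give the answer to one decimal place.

Initial rate:
Dose = 0.43 mcg/kg/min × 72 kg = 30.96 mcg/min
30.96 mcg/min × 60 min/hr = 1857.6 mcg/hr
Concentration = 36 mg ÷ 197 mL = 0.1827411 mg/mL = 182.7411 mcg/mL
Rate = 1857.6 mcg/hr ÷ 182.7411 mcg/mL = 10.1652 mL/hr
Volume infused so far = 10.1652 mL/hr × 9.1 hr = 92.50332 mL
Volume remaining = 197 − 92.50332 = 104.4967 mL
New rate:
Dose = 0.29 mcg/kg/min × 72 kg = 20.88 mcg/min
20.88 mcg/min × 60 min/hr = 1252.8 mcg/hr
Rate = 1252.8 mcg/hr ÷ 182.7411 mcg/mL = 6.8556 mL/hr
Time remaining = 104.4967 mL ÷ 6.8556 mL/hr = 15.24253 hr

15.2 hours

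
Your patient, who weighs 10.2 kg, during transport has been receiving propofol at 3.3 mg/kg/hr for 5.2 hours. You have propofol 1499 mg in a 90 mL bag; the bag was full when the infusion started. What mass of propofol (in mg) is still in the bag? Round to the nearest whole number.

1324 mg

Dose = 3.3 mg/kg/hr × 10.2 kg = 33.66 mg/hr
Concentration = 1499 mg ÷ 90 mL = 16.65556 mg/mL
Rate = 33.66 mg/hr ÷ 16.65556 mg/mL = 2.020947 mL/hr
Volume infused = 2.020947 mL/hr × 5.2 hr = 10.50893 mL
Volume remaining = 90 − 10.50893 = 79.49107 mL
Drug remaining = 79.49107 mL × 16.65556 mg/mL = 1323.968 mg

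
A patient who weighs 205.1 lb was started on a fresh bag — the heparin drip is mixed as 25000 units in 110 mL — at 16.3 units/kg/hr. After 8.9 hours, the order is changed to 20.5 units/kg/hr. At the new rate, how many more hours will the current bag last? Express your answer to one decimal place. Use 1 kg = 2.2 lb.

6.0 hours

Initial rate:
Weight = 205.1 lb ÷ 2.2 lb/kg = 93.22727 kg
Dose = 16.3 units/kg/hr × 93.22727 kg = 1519.605 units/hr
Concentration = 25000 units ÷ 110 mL = 227.2727 units/mL
Rate = 1519.605 units/hr ÷ 227.2727 units/mL = 6.68626 mL/hr
Volume infused so far = 6.68626 mL/hr × 8.9 hr = 59.50771 mL
Volume remaining = 110 − 59.50771 = 50.49229 mL
New rate:
Dose = 20.5 units/kg/hr × 93.22727 kg = 1911.159 units/hr
Rate = 1911.159 units/hr ÷ 227.2727 units/mL = 8.4091 mL/hr
Time remaining = 50.49229 mL ÷ 8.4091 mL/hr = 6.004482 hr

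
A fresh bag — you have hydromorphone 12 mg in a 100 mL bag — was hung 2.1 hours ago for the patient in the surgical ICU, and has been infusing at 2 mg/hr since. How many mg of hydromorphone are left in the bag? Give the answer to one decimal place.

7.8 mg

Concentration = 12 mg ÷ 100 mL = 0.12 mg/mL
Rate = 2 mg/hr ÷ 0.12 mg/mL = 16.66667 mL/hr
Volume infused = 16.66667 mL/hr × 2.1 hr = 35 mL
Volume remaining = 100 − 35 = 65 mL
Drug remaining = 65 mL × 0.12 mg/mL = 7.8 mg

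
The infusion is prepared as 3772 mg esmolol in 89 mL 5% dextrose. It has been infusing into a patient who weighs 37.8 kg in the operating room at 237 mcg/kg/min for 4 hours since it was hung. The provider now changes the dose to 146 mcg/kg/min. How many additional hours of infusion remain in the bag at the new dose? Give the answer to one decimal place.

4.9 hours

Initial rate:
Dose = 237 mcg/kg/min × 37.8 kg = 8958.6 mcg/min
8958.6 mcg/min × 60 min/hr = 537516 mcg/hr
Concentration = 3772 mg ÷ 89 mL = 42.38202 mg/mL = 42382.02 mcg/mL
Rate = 537516 mcg/hr ÷ 42382.02 mcg/mL = 12.68264 mL/hr
Volume infused so far = 12.68264 mL/hr × 4 hr = 50.73057 mL
Volume remaining = 89 − 50.73057 = 38.26943 mL
New rate:
Dose = 146 mcg/kg/min × 37.8 kg = 5518.8 mcg/min
5518.8 mcg/min × 60 min/hr = 331128 mcg/hr
Rate = 331128 mcg/hr ÷ 42382.02 mcg/mL = 7.812935 mL/hr
Time remaining = 38.26943 mL ÷ 7.812935 mL/hr = 4.898215 hr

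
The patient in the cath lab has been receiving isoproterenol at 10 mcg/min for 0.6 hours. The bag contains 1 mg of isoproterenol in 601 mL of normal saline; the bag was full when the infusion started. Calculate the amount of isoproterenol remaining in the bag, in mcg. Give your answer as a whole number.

640 mcg

10 mcg/min × 60 min/hr = 600 mcg/hr
Concentration = 1 mg ÷ 601 mL = 0.001663894 mg/mL = 1.663894 mcg/mL
Rate = 600 mcg/hr ÷ 1.663894 mcg/mL = 360.6 mL/hr
Volume infused = 360.6 mL/hr × 0.6 hr = 216.36 mL
Volume remaining = 601 − 216.36 = 384.64 mL
Drug remaining = 384.64 mL × 1.663894 mcg/mL = 640 mcg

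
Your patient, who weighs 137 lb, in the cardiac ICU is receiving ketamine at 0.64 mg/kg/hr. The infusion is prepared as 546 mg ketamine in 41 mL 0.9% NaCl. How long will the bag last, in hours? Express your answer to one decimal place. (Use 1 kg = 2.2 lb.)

Weight = 137 lb ÷ 2.2 lb/kg = 62.27273 kg
Dose = 0.64 mg/kg/hr × 62.27273 kg = 39.85455 mg/hr
Concentration = 546 mg ÷ 41 mL = 13.31707 mg/mL
Rate = 39.85455 mg/hr ÷ 13.31707 mg/mL = 2.992741 mL/hr
Duration = 41 mL ÷ 2.992741 mL/hr = 13.69982 hr

13.7 hours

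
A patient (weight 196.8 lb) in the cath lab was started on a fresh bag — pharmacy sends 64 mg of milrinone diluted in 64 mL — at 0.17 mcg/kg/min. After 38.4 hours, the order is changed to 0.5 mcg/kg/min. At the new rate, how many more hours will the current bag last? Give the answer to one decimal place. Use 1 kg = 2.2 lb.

Initial rate:
Weight = 196.8 lb ÷ 2.2 lb/kg = 89.45455 kg
Dose = 0.17 mcg/kg/min × 89.45455 kg = 15.20727 mcg/min
15.20727 mcg/min × 60 min/hr = 912.4364 mcg/hr
Concentration = 64 mg ÷ 64 mL = 1 mg/mL = 1000 mcg/mL
Rate = 912.4364 mcg/hr ÷ 1000 mcg/mL = 0.9124364 mL/hr
Volume infused so far = 0.9124364 mL/hr × 38.4 hr = 35.03756 mL
Volume remaining = 64 − 35.03756 = 28.96244 mL
New rate:
Dose = 0.5 mcg/kg/min × 89.45455 kg = 44.72727 mcg/min
44.72727 mcg/min × 60 min/hr = 2683.636 mcg/hr
Rate = 2683.636 mcg/hr ÷ 1000 mcg/mL = 2.683636 mL/hr
Time remaining = 28.96244 mL ÷ 2.683636 mL/hr = 10.79224 hr

10.8 hours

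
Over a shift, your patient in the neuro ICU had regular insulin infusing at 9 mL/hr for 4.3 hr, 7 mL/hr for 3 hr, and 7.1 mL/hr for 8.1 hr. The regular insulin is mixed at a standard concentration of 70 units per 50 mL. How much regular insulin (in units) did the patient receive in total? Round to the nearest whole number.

164 units

Concentration = 70 units ÷ 50 mL = 1.4 units/mL
Stage 1: 9 mL/hr × 4.3 hr = 38.7 mL → 38.7 mL × 1.4 units/mL = 54.18 units
Stage 2: 7 mL/hr × 3 hr = 21 mL → 21 mL × 1.4 units/mL = 29.4 units
Stage 3: 7.1 mL/hr × 8.1 hr = 57.51 mL → 57.51 mL × 1.4 units/mL = 80.514 units
Total = 54.18 + 29.4 + 80.514 = 164.094 units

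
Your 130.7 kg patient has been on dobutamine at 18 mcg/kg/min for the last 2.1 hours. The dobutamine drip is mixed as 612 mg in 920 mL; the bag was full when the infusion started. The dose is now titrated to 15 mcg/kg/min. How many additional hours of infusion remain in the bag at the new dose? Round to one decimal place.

Initial rate:
Dose = 18 mcg/kg/min × 130.7 kg = 2352.6 mcg/min
2352.6 mcg/min × 60 min/hr = 141156 mcg/hr
Concentration = 612 mg ÷ 920 mL = 0.6652174 mg/mL = 665.2174 mcg/mL
Rate = 141156 mcg/hr ÷ 665.2174 mcg/mL = 212.1953 mL/hr
Volume infused so far = 212.1953 mL/hr × 2.1 hr = 445.6101 mL
Volume remaining = 920 − 445.6101 = 474.3899 mL
New rate:
Dose = 15 mcg/kg/min × 130.7 kg = 1960.5 mcg/min
1960.5 mcg/min × 60 min/hr = 117630 mcg/hr
Rate = 117630 mcg/hr ÷ 665.2174 mcg/mL = 176.8294 mL/hr
Time remaining = 474.3899 mL ÷ 176.8294 mL/hr = 2.682754 hr

2.7 hours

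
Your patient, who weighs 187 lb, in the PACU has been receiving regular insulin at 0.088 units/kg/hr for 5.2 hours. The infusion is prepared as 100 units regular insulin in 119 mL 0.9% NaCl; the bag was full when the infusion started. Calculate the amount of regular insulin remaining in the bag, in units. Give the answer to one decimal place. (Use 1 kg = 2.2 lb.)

Weight = 187 lb ÷ 2.2 lb/kg = 85 kg
Dose = 0.088 units/kg/hr × 85 kg = 7.48 units/hr
Concentration = 100 units ÷ 119 mL = 0.8403361 units/mL
Rate = 7.48 units/hr ÷ 0.8403361 units/mL = 8.9012 mL/hr
Volume infused = 8.9012 mL/hr × 5.2 hr = 46.28624 mL
Volume remaining = 119 − 46.28624 = 72.71376 mL
Drug remaining = 72.71376 mL × 0.8403361 units/mL = 61.104 units

61.1 units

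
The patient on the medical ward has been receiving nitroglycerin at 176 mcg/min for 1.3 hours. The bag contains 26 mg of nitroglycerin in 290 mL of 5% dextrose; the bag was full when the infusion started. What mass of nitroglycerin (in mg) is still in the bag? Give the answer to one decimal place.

12.3 mg

176 mcg/min × 60 min/hr = 10560 mcg/hr
Concentration = 26 mg ÷ 290 mL = 0.08965517 mg/mL = 89.65517 mcg/mL
Rate = 10560 mcg/hr ÷ 89.65517 mcg/mL = 117.7846 mL/hr
Volume infused = 117.7846 mL/hr × 1.3 hr = 153.12 mL
Volume remaining = 290 − 153.12 = 136.88 mL
Drug remaining = 136.88 mL × 89.65517 mcg/mL = 12272 mcg = 12.272 mg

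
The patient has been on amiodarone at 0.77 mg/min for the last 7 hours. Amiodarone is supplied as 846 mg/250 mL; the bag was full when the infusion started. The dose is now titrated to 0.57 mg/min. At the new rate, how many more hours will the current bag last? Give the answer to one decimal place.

15.3 hours

Initial rate:
0.77 mg/min × 60 min/hr = 46.2 mg/hr
Concentration = 846 mg ÷ 250 mL = 3.384 mg/mL
Rate = 46.2 mg/hr ÷ 3.384 mg/mL = 13.65248 mL/hr
Volume infused so far = 13.65248 mL/hr × 7 hr = 95.56738 mL
Volume remaining = 250 − 95.56738 = 154.4326 mL
New rate:
0.57 mg/min × 60 min/hr = 34.2 mg/hr
Rate = 34.2 mg/hr ÷ 3.384 mg/mL = 10.10638 mL/hr
Time remaining = 154.4326 mL ÷ 10.10638 mL/hr = 15.2807 hr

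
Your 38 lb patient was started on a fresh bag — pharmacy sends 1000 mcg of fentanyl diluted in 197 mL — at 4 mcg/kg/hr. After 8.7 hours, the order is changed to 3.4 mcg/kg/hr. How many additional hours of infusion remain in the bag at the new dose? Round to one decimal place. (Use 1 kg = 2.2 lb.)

Initial rate:
Weight = 38 lb ÷ 2.2 lb/kg = 17.27273 kg
Dose = 4 mcg/kg/hr × 17.27273 kg = 69.09091 mcg/hr
Concentration = 1000 mcg ÷ 197 mL = 5.076142 mcg/mL
Rate = 69.09091 mcg/hr ÷ 5.076142 mcg/mL = 13.61091 mL/hr
Volume infused so far = 13.61091 mL/hr × 8.7 hr = 118.4149 mL
Volume remaining = 197 − 118.4149 = 78.58509 mL
New rate:
Dose = 3.4 mcg/kg/hr × 17.27273 kg = 58.72727 mcg/hr
Rate = 58.72727 mcg/hr ÷ 5.076142 mcg/mL = 11.56927 mL/hr
Time remaining = 78.58509 mL ÷ 11.56927 mL/hr = 6.79257 hr

6.8 hours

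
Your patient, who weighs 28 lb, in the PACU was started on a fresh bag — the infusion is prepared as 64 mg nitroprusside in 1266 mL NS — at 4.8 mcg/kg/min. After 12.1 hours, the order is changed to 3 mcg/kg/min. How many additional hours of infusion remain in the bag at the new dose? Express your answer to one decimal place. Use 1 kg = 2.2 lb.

Initial rate:
Weight = 28 lb ÷ 2.2 lb/kg = 12.72727 kg
Dose = 4.8 mcg/kg/min × 12.72727 kg = 61.09091 mcg/min
61.09091 mcg/min × 60 min/hr = 3665.455 mcg/hr
Concentration = 64 mg ÷ 1266 mL = 0.05055292 mg/mL = 50.55292 mcg/mL
Rate = 3665.455 mcg/hr ÷ 50.55292 mcg/mL = 72.50727 mL/hr
Volume infused so far = 72.50727 mL/hr × 12.1 hr = 877.338 mL
Volume remaining = 1266 − 877.338 = 388.662 mL
New rate:
Dose = 3 mcg/kg/min × 12.72727 kg = 38.18182 mcg/min
38.18182 mcg/min × 60 min/hr = 2290.909 mcg/hr
Rate = 2290.909 mcg/hr ÷ 50.55292 mcg/mL = 45.31705 mL/hr
Time remaining = 388.662 mL ÷ 45.31705 mL/hr = 8.576508 hr

8.6 hours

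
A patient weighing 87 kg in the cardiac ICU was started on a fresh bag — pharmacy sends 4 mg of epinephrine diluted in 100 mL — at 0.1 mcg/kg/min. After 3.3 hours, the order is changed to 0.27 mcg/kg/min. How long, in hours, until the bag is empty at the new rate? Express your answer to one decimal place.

1.6 hours

Initial rate:
Dose = 0.1 mcg/kg/min × 87 kg = 8.7 mcg/min
8.7 mcg/min × 60 min/hr = 522 mcg/hr
Concentration = 4 mg ÷ 100 mL = 0.04 mg/mL = 40 mcg/mL
Rate = 522 mcg/hr ÷ 40 mcg/mL = 13.05 mL/hr
Volume infused so far = 13.05 mL/hr × 3.3 hr = 43.065 mL
Volume remaining = 100 − 43.065 = 56.935 mL
New rate:
Dose = 0.27 mcg/kg/min × 87 kg = 23.49 mcg/min
23.49 mcg/min × 60 min/hr = 1409.4 mcg/hr
Rate = 1409.4 mcg/hr ÷ 40 mcg/mL = 35.235 mL/hr
Time remaining = 56.935 mL ÷ 35.235 mL/hr = 1.615865 hr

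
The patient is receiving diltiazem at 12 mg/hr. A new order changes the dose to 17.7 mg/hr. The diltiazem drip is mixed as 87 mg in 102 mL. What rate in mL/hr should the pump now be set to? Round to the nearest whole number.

21 mL/hr

Concentration = 87 mg ÷ 102 mL = 0.8529412 mg/mL
Rate = 17.7 mg/hr ÷ 0.8529412 mg/mL = 20.75172 mL/hr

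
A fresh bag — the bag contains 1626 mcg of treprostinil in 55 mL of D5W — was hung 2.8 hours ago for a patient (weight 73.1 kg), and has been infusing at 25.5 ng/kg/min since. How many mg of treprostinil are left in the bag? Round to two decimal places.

1.31 mg

Dose = 25.5 ng/kg/min × 73.1 kg = 1864.05 ng/min
1864.05 ng/min × 60 min/hr = 111843 ng/hr
Concentration = 1626 mcg ÷ 55 mL = 29.56364 mcg/mL = 29563.64 ng/mL
Rate = 111843 ng/hr ÷ 29563.64 ng/mL = 3.783127 mL/hr
Volume infused = 3.783127 mL/hr × 2.8 hr = 10.59276 mL
Volume remaining = 55 − 10.59276 = 44.40724 mL
Drug remaining = 44.40724 mL × 29563.64 ng/mL = 1312840 ng = 1.31284 mg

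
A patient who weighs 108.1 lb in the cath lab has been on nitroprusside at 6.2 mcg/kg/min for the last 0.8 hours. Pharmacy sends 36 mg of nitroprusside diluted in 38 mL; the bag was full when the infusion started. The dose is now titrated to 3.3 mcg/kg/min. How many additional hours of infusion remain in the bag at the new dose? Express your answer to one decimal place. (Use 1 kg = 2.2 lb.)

2.2 hours

Initial rate:
Weight = 108.1 lb ÷ 2.2 lb/kg = 49.13636 kg
Dose = 6.2 mcg/kg/min × 49.13636 kg = 304.6455 mcg/min
304.6455 mcg/min × 60 min/hr = 18278.73 mcg/hr
Concentration = 36 mg ÷ 38 mL = 0.9473684 mg/mL = 947.3684 mcg/mL
Rate = 18278.73 mcg/hr ÷ 947.3684 mcg/mL = 19.29421 mL/hr
Volume infused so far = 19.29421 mL/hr × 0.8 hr = 15.43537 mL
Volume remaining = 38 − 15.43537 = 22.56463 mL
New rate:
Dose = 3.3 mcg/kg/min × 49.13636 kg = 162.15 mcg/min
162.15 mcg/min × 60 min/hr = 9729 mcg/hr
Rate = 9729 mcg/hr ÷ 947.3684 mcg/mL = 10.2695 mL/hr
Time remaining = 22.56463 mL ÷ 10.2695 mL/hr = 2.197247 hr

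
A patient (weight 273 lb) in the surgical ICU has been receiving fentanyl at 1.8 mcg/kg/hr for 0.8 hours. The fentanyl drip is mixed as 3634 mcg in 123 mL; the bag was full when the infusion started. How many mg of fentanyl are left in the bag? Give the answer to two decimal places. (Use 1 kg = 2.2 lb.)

Weight = 273 lb ÷ 2.2 lb/kg = 124.0909 kg
Dose = 1.8 mcg/kg/hr × 124.0909 kg = 223.3636 mcg/hr
Concentration = 3634 mcg ÷ 123 mL = 29.54472 mcg/mL
Rate = 223.3636 mcg/hr ÷ 29.54472 mcg/mL = 7.560189 mL/hr
Volume infused = 7.560189 mL/hr × 0.8 hr = 6.048151 mL
Volume remaining = 123 − 6.048151 = 116.9518 mL
Drug remaining = 116.9518 mL × 29.54472 mcg/mL = 3455.309 mcg = 3.455309 mg

3.46 mg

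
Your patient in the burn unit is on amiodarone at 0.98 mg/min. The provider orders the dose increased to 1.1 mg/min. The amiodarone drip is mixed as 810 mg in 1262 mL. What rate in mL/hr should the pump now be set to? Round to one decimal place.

1.1 mg/min × 60 min/hr = 66 mg/hr
Concentration = 810 mg ÷ 1262 mL = 0.6418384 mg/mL
Rate = 66 mg/hr ÷ 0.6418384 mg/mL = 102.8296 mL/hr

102.8 mL/hr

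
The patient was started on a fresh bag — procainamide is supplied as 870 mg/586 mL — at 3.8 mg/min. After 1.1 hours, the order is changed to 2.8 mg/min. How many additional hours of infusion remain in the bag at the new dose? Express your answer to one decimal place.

3.7 hours

Initial rate:
3.8 mg/min × 60 min/hr = 228 mg/hr
Concentration = 870 mg ÷ 586 mL = 1.484642 mg/mL
Rate = 228 mg/hr ÷ 1.484642 mg/mL = 153.5724 mL/hr
Volume infused so far = 153.5724 mL/hr × 1.1 hr = 168.9297 mL
Volume remaining = 586 − 168.9297 = 417.0703 mL
New rate:
2.8 mg/min × 60 min/hr = 168 mg/hr
Rate = 168 mg/hr ÷ 1.484642 mg/mL = 113.1586 mL/hr
Time remaining = 417.0703 mL ÷ 113.1586 mL/hr = 3.685714 hr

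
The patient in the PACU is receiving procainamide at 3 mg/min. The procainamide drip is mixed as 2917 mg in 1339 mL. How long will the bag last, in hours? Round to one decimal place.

16.2 hours

3 mg/min × 60 min/hr = 180 mg/hr
Concentration = 2917 mg ÷ 1339 mL = 2.178491 mg/mL
Rate = 180 mg/hr ÷ 2.178491 mg/mL = 82.62599 mL/hr
Duration = 1339 mL ÷ 82.62599 mL/hr = 16.20556 hr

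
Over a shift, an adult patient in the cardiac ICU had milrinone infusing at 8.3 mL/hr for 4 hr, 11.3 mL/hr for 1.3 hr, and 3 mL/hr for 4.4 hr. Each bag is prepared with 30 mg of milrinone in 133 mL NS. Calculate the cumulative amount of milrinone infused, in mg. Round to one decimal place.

Concentration = 30 mg ÷ 133 mL = 0.2255639 mg/mL
Stage 1: 8.3 mL/hr × 4 hr = 33.2 mL → 33.2 mL × 0.2255639 mg/mL = 7.488722 mg
Stage 2: 11.3 mL/hr × 1.3 hr = 14.69 mL → 14.69 mL × 0.2255639 mg/mL = 3.313534 mg
Stage 3: 3 mL/hr × 4.4 hr = 13.2 mL → 13.2 mL × 0.2255639 mg/mL = 2.977444 mg
Total = 7.488722 + 3.313534 + 2.977444 = 13.7797 mg

13.8 mg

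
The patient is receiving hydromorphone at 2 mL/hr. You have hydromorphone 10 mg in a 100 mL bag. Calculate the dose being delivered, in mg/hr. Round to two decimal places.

0.20 mg/hr

Concentration = 10 mg ÷ 100 mL = 0.1 mg/mL
Drug rate = 2 mL/hr × 0.1 mg/mL = 0.2 mg/hr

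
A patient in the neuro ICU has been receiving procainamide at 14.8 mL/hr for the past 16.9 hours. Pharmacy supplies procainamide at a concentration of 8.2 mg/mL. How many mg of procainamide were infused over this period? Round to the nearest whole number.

2051 mg

Drug rate = 14.8 mL/hr × 8.2 mg/mL = 121.36 mg/hr
Total = 121.36 mg/hr × 16.9 hr = 2050.984 mg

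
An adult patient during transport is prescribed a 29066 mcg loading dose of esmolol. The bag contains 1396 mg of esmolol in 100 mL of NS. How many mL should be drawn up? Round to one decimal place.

Concentration = 1396 mg ÷ 100 mL = 13.96 mg/mL = 13960 mcg/mL
Volume = 29066 mcg ÷ 13960 mcg/mL = 2.082092 mL

2.1 mL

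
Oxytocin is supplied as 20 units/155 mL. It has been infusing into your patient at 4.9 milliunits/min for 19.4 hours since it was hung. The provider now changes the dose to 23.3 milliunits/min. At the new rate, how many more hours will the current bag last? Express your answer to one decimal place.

10.2 hours

Initial rate:
4.9 milliunits/min × 60 min/hr = 294 milliunits/hr
Concentration = 20 units ÷ 155 mL = 0.1290323 units/mL = 129.0323 milliunits/mL
Rate = 294 milliunits/hr ÷ 129.0323 milliunits/mL = 2.2785 mL/hr
Volume infused so far = 2.2785 mL/hr × 19.4 hr = 44.2029 mL
Volume remaining = 155 − 44.2029 = 110.7971 mL
New rate:
23.3 milliunits/min × 60 min/hr = 1398 milliunits/hr
Rate = 1398 milliunits/hr ÷ 129.0323 milliunits/mL = 10.8345 mL/hr
Time remaining = 110.7971 mL ÷ 10.8345 mL/hr = 10.22632 hr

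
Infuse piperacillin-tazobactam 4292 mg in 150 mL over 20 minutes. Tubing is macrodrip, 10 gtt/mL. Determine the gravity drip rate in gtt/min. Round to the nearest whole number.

150 mL ÷ (20 min) = 7.5 mL/min
7.5 mL/min × 10 gtt/mL = 75 gtt/min

75 gtt/min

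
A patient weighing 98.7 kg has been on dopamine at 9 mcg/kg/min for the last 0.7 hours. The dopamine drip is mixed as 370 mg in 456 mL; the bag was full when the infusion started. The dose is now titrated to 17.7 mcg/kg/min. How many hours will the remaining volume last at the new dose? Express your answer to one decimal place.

Initial rate:
Dose = 9 mcg/kg/min × 98.7 kg = 888.3 mcg/min
888.3 mcg/min × 60 min/hr = 53298 mcg/hr
Concentration = 370 mg ÷ 456 mL = 0.8114035 mg/mL = 811.4035 mcg/mL
Rate = 53298 mcg/hr ÷ 811.4035 mcg/mL = 65.68618 mL/hr
Volume infused so far = 65.68618 mL/hr × 0.7 hr = 45.98033 mL
Volume remaining = 456 − 45.98033 = 410.0197 mL
New rate:
Dose = 17.7 mcg/kg/min × 98.7 kg = 1746.99 mcg/min
1746.99 mcg/min × 60 min/hr = 104819.4 mcg/hr
Rate = 104819.4 mcg/hr ÷ 811.4035 mcg/mL = 129.1828 mL/hr
Time remaining = 410.0197 mL ÷ 129.1828 mL/hr = 3.173949 hr

3.2 hours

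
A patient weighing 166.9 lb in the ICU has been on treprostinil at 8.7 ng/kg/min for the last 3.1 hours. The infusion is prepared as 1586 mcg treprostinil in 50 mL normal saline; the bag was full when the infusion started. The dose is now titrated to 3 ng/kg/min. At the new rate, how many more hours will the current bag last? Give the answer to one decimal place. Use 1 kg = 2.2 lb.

Initial rate:
Weight = 166.9 lb ÷ 2.2 lb/kg = 75.86364 kg
Dose = 8.7 ng/kg/min × 75.86364 kg = 660.0136 ng/min
660.0136 ng/min × 60 min/hr = 39600.82 ng/hr
Concentration = 1586 mcg ÷ 50 mL = 31.72 mcg/mL = 31720 ng/mL
Rate = 39600.82 ng/hr ÷ 31720 ng/mL = 1.24845 mL/hr
Volume infused so far = 1.24845 mL/hr × 3.1 hr = 3.870193 mL
Volume remaining = 50 − 3.870193 = 46.12981 mL
New rate:
Dose = 3 ng/kg/min × 75.86364 kg = 227.5909 ng/min
227.5909 ng/min × 60 min/hr = 13655.45 ng/hr
Rate = 13655.45 ng/hr ÷ 31720 ng/mL = 0.4304998 mL/hr
Time remaining = 46.12981 mL ÷ 0.4304998 mL/hr = 107.1541 hr

107.2 hours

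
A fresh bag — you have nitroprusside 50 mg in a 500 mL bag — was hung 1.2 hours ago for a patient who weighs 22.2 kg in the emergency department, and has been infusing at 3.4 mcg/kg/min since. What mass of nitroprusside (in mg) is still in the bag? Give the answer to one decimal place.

Dose = 3.4 mcg/kg/min × 22.2 kg = 75.48 mcg/min
75.48 mcg/min × 60 min/hr = 4528.8 mcg/hr
Concentration = 50 mg ÷ 500 mL = 0.1 mg/mL = 100 mcg/mL
Rate = 4528.8 mcg/hr ÷ 100 mcg/mL = 45.288 mL/hr
Volume infused = 45.288 mL/hr × 1.2 hr = 54.3456 mL
Volume remaining = 500 − 54.3456 = 445.6544 mL
Drug remaining = 445.6544 mL × 100 mcg/mL = 44565.44 mcg = 44.56544 mg

44.6 mg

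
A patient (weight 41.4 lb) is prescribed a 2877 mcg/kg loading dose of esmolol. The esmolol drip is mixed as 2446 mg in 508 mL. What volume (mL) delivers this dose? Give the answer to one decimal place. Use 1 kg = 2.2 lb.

Weight = 41.4 lb ÷ 2.2 lb/kg = 18.81818 kg
Dose = 2877 mcg/kg × 18.81818 kg = 54139.91 mcg
Concentration = 2446 mg ÷ 508 mL = 4.814961 mg/mL = 4814.961 mcg/mL
Volume = 54139.91 mcg ÷ 4814.961 mcg/mL = 11.2441 mL

11.2 mL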